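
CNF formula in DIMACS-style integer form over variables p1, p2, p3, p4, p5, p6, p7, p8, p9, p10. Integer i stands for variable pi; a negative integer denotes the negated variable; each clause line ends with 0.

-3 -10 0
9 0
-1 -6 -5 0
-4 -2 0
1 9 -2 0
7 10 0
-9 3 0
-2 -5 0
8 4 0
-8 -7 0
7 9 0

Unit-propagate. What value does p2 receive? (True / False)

(p9) stands alone — p9 = True.
(p3 || !p9) with p9 = True leaves only p3, so p3 = True.
(!p3 || !p10): since p3 = True, the clause reduces to (!p10). p10 = False.
In (p10 || p7), p10 is now false; p7 must hold, so p7 = True.
In (!p7 || !p8), !p7 is now false; !p8 must hold, so p8 = False.
From (p8 || p4) and p8 = False: p4 = True.
(!p4 || !p2): since p4 = True, the clause reduces to (!p2). p2 = False.

False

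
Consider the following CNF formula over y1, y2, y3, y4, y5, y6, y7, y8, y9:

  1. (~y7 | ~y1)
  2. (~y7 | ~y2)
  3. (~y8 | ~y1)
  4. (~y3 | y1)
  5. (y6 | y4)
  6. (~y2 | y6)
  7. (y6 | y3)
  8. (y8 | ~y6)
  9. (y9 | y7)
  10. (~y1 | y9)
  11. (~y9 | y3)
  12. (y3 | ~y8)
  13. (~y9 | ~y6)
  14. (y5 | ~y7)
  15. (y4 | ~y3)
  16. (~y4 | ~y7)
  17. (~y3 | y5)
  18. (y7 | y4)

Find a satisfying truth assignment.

y1 = T, y2 = F, y3 = T, y4 = T, y5 = T, y6 = F, y7 = F, y8 = F, y9 = T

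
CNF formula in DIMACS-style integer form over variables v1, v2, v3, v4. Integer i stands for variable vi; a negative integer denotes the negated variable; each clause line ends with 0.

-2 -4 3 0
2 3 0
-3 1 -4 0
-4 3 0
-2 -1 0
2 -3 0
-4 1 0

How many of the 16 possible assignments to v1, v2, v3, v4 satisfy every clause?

2

Satisfying assignments:
  v1=F v2=T v3=F v4=F
  v1=F v2=T v3=T v4=F
Count: 2.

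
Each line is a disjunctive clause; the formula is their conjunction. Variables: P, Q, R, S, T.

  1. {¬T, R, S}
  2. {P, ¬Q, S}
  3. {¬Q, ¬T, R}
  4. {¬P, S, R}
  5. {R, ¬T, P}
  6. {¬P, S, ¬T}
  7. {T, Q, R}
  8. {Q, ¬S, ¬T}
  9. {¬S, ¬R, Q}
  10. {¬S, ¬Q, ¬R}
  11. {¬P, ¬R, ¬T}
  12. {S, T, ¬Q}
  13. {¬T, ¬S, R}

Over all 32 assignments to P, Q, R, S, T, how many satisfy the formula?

5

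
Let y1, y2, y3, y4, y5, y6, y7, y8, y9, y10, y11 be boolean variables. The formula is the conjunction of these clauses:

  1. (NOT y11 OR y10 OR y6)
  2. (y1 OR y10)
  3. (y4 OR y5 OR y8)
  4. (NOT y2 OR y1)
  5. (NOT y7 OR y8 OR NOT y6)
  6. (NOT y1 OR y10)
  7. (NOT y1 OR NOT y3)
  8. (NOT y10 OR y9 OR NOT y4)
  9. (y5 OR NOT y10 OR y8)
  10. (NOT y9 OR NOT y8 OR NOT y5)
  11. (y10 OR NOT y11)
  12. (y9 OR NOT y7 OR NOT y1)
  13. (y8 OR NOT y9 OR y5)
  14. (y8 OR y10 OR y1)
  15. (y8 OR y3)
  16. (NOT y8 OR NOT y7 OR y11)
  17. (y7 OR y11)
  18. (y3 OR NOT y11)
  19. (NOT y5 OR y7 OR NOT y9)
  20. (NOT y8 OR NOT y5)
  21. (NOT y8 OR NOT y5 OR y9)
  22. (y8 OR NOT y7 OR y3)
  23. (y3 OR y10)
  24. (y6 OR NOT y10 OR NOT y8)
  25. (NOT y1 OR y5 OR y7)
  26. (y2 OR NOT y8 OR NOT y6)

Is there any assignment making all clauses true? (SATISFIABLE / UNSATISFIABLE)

SATISFIABLE

Set y1 = False and propagate.
  then y10 is forced to True.
  then y2 is forced to False.
The remaining clauses are satisfied by y3 = True, y4 = False, y5 = True, y6 = False, y7 = False, y8 = False, y9 = False, y11 = True.
Every clause has at least one true literal under this assignment.
So y1 = 0, y2 = 0, y3 = 1, y4 = 0, y5 = 1, y6 = 0, y7 = 0, y8 = 0, y9 = 0, y10 = 1, y11 = 1 is a satisfying assignment.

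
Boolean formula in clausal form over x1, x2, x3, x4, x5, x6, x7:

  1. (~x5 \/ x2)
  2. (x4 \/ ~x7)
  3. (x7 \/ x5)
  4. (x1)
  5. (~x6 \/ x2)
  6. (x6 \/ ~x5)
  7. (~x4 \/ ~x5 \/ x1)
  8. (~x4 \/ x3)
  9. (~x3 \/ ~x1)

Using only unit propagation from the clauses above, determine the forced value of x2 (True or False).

True

(x1) stands alone — x1 = True.
(~x3 \/ ~x1): since x1 = True, the clause reduces to (~x3). x3 = False.
(~x4 \/ x3): since x3 = False, the clause reduces to (~x4). x4 = False.
From (x4 \/ ~x7) and x4 = False: x7 = False.
(x5 \/ x7): since x7 = False, the clause reduces to (x5). x5 = True.
(~x5 \/ x2) with x5 = True leaves only x2, so x2 = True.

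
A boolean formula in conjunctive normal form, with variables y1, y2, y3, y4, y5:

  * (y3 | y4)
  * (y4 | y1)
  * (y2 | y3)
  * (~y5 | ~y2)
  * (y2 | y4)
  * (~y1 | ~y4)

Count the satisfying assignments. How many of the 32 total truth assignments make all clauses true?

5

The models are:
  y1=0 y2=0 y3=1 y4=1 y5=0
  y1=0 y2=0 y3=1 y4=1 y5=1
  y1=0 y2=1 y3=0 y4=1 y5=0
  y1=0 y2=1 y3=1 y4=1 y5=0
  y1=1 y2=1 y3=1 y4=0 y5=0
Count: 5.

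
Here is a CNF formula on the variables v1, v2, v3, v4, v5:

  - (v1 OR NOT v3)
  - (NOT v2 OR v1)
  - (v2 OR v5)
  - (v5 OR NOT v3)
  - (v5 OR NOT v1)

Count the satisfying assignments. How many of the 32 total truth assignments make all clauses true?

10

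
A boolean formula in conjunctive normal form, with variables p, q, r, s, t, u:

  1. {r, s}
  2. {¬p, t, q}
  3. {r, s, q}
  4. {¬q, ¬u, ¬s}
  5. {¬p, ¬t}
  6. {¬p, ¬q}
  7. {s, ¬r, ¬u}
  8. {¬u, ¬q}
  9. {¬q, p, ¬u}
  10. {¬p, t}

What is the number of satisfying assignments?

16

Split on q, then p.
  q=1, p=1: a clause becomes empty — 0.
  q=1, p=0: t free; 3 ways for (r,s,u) × 2^1 = 6.
  q=0, p=1: a clause becomes empty — 0.
  q=0, p=0: t free; 5 ways for (r,s,u) × 2^1 = 10.
Total: 0 + 6 + 0 + 10 = 16.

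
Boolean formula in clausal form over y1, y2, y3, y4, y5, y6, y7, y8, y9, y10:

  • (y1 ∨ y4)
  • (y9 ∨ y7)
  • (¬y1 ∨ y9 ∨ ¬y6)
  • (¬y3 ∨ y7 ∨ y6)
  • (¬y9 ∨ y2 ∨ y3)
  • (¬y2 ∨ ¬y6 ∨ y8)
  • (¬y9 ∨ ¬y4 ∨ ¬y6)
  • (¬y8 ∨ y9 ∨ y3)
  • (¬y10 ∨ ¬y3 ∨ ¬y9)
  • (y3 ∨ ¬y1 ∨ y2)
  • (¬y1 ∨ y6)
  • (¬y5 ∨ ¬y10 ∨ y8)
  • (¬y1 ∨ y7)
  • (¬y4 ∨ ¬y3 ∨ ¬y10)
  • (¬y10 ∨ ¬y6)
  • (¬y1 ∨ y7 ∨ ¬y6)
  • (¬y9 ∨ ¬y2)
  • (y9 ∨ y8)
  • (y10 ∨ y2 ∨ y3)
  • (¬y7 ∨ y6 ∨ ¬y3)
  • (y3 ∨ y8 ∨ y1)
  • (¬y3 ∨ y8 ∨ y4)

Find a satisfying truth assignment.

y1=T, y2=F, y3=T, y4=F, y5=T, y6=T, y7=T, y8=T, y9=T, y10=F

Check each clause:
  1. (y1 ∨ y4) — y1 is true.
  2. (y9 ∨ y7) — y9 is true.
  3. (¬y6 ∨ y9 ∨ ¬y1) — y9 is true.
  4. (y7 ∨ y6 ∨ ¬y3) — y6 is true.
  5. (¬y9 ∨ y2 ∨ y3) — y3 is true.
  6. (y8 ∨ ¬y2 ∨ ¬y6) — y8 is true.
  7. (¬y6 ∨ ¬y9 ∨ ¬y4) — ¬y4 is true.
  8. (y3 ∨ y9 ∨ ¬y8) — y9 is true.
  9. (¬y10 ∨ ¬y9 ∨ ¬y3) — ¬y10 is true.
  10. (¬y1 ∨ y3 ∨ y2) — y3 is true.
  11. (¬y1 ∨ y6) — y6 is true.
  12. (¬y10 ∨ y8 ∨ ¬y5) — y8 is true.
  13. (¬y1 ∨ y7) — y7 is true.
  14. (¬y4 ∨ ¬y3 ∨ ¬y10) — ¬y4 is true.
  15. (¬y6 ∨ ¬y10) — ¬y10 is true.
  16. (y7 ∨ ¬y6 ∨ ¬y1) — y7 is true.
  17. (¬y2 ∨ ¬y9) — ¬y2 is true.
  18. (y9 ∨ y8) — y8 is true.
  19. (y3 ∨ y10 ∨ y2) — y3 is true.
  20. (¬y7 ∨ ¬y3 ∨ y6) — y6 is true.
  21. (y3 ∨ y8 ∨ y1) — y8 is true.
  22. (y4 ∨ ¬y3 ∨ y8) — y8 is true.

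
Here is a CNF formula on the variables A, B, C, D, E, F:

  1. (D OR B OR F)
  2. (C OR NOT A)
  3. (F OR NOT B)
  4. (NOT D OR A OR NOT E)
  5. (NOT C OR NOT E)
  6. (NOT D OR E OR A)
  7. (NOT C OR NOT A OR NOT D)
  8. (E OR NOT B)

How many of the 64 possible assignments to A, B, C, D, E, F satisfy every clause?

5

The models are:
  A=F B=F C=F D=F E=F F=T
  A=F B=F C=F D=F E=T F=T
  A=F B=F C=T D=F E=F F=T
  A=F B=T C=F D=F E=T F=T
  A=T B=F C=T D=F E=F F=T
That's 5 in total.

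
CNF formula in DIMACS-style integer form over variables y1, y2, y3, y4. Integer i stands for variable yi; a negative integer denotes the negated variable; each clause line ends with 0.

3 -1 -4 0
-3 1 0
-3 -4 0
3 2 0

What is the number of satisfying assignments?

Satisfying assignments:
  y1=F y2=T y3=F y4=F
  y1=F y2=T y3=F y4=T
  y1=T y2=F y3=T y4=F
  y1=T y2=T y3=F y4=F
  y1=T y2=T y3=T y4=F
That's 5 in total.

5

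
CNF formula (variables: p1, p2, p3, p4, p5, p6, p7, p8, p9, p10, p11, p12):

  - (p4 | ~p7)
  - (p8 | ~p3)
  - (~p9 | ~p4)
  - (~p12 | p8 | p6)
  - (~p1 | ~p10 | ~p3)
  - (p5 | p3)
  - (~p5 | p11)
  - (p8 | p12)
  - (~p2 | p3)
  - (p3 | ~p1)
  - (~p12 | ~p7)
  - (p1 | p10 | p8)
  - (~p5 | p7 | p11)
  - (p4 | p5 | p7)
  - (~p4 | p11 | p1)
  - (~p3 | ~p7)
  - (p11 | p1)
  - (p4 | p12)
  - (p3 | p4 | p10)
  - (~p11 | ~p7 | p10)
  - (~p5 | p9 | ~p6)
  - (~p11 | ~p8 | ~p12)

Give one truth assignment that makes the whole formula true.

p2 occurs only negated in the remaining clauses — set p2 = False.
Branch on p1: take p1 = True.
  then p3 is forced to True.
  then p8 is forced to True.
  then p10 is forced to False.
  then p7 is forced to False.
Try p4 = True.
  then p9 is forced to False.
Set p5 = False and propagate.
For the remaining variables, p6 = True, p11 = True, p12 = False works.

p1 = True, p2 = False, p3 = True, p4 = True, p5 = False, p6 = True, p7 = False, p8 = True, p9 = False, p10 = False, p11 = True, p12 = False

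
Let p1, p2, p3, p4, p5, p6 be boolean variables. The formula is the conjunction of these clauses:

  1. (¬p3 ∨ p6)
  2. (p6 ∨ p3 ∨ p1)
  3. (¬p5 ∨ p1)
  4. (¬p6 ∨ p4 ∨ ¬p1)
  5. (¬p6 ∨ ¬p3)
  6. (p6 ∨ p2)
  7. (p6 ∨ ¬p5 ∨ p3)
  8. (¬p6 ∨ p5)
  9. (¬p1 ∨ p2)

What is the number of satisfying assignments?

3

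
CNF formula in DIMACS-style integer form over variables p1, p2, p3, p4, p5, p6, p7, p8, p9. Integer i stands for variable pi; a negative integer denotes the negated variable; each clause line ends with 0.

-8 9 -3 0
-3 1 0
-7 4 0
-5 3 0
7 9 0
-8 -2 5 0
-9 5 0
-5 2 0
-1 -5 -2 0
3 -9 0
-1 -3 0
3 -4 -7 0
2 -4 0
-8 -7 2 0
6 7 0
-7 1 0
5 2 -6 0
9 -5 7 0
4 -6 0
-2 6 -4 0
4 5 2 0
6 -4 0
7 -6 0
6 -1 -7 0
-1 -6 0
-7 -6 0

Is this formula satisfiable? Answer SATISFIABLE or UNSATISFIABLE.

p7 = True:
  propagation gives p4=True, p3=True, p1=True; an empty clause results — contradiction.
p7 = False:
  propagation gives p9=True, p5=True, p3=True, p1=True; an empty clause results — contradiction.
Every branch closes, so no satisfying assignment exists.

UNSATISFIABLE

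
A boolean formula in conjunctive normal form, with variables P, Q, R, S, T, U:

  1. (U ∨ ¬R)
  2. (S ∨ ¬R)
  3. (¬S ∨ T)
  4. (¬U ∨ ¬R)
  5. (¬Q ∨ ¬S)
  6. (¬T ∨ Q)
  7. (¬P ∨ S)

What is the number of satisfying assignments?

6

Satisfying assignments:
  P=0 Q=0 R=0 S=0 T=0 U=0
  P=0 Q=0 R=0 S=0 T=0 U=1
  P=0 Q=1 R=0 S=0 T=0 U=0
  P=0 Q=1 R=0 S=0 T=0 U=1
  P=0 Q=1 R=0 S=0 T=1 U=0
  P=0 Q=1 R=0 S=0 T=1 U=1
Count: 6.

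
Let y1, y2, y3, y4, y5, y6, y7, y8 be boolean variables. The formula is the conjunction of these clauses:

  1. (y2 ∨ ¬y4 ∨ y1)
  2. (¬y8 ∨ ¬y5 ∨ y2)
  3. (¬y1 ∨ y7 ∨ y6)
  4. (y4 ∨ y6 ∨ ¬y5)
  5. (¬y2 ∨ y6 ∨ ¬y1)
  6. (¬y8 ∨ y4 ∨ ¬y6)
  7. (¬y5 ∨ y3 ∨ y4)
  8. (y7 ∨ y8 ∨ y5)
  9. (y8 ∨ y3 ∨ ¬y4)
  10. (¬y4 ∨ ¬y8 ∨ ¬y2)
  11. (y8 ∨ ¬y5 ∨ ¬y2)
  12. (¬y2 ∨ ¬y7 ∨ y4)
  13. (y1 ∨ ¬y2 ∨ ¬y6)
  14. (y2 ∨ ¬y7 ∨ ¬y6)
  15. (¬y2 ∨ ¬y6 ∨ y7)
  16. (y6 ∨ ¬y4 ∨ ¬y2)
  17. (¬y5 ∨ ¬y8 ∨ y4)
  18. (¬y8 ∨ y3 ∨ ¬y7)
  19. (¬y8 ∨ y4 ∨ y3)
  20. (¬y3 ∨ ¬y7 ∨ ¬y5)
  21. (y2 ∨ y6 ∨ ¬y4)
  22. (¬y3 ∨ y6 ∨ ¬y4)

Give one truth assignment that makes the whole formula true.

y1=False, y2=False, y3=True, y4=False, y5=False, y6=False, y7=True, y8=False

Check each clause:
  1. (y1 ∨ ¬y4 ∨ y2) — ¬y4 is true.
  2. (¬y5 ∨ y2 ∨ ¬y8) — ¬y8 is true.
  3. (¬y1 ∨ y7 ∨ y6) — ¬y1 is true.
  4. (y4 ∨ y6 ∨ ¬y5) — ¬y5 is true.
  5. (¬y1 ∨ ¬y2 ∨ y6) — ¬y2 is true.
  6. (¬y6 ∨ y4 ∨ ¬y8) — ¬y8 is true.
  7. (¬y5 ∨ y3 ∨ y4) — y3 is true.
  8. (y7 ∨ y8 ∨ y5) — y7 is true.
  9. (¬y4 ∨ y8 ∨ y3) — y3 is true.
  10. (¬y2 ∨ ¬y8 ∨ ¬y4) — ¬y8 is true.
  11. (y8 ∨ ¬y2 ∨ ¬y5) — ¬y5 is true.
  12. (y4 ∨ ¬y7 ∨ ¬y2) — ¬y2 is true.
  13. (y1 ∨ ¬y2 ∨ ¬y6) — ¬y6 is true.
  14. (¬y7 ∨ y2 ∨ ¬y6) — ¬y6 is true.
  15. (y7 ∨ ¬y6 ∨ ¬y2) — ¬y6 is true.
  16. (y6 ∨ ¬y4 ∨ ¬y2) — ¬y4 is true.
  17. (¬y5 ∨ ¬y8 ∨ y4) — ¬y8 is true.
  18. (¬y7 ∨ y3 ∨ ¬y8) — ¬y8 is true.
  19. (¬y8 ∨ y4 ∨ y3) — ¬y8 is true.
  20. (¬y3 ∨ ¬y7 ∨ ¬y5) — ¬y5 is true.
  21. (¬y4 ∨ y6 ∨ y2) — ¬y4 is true.
  22. (¬y3 ∨ ¬y4 ∨ y6) — ¬y4 is true.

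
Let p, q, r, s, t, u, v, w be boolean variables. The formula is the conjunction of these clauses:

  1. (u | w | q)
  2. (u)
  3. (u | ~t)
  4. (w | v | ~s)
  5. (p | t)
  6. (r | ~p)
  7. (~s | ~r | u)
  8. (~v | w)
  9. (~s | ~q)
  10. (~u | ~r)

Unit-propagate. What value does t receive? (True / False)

True

(u) is a unit clause: u = True.
(~u | ~r) with u = True leaves only ~r, so r = False.
(~p | r) with r = False leaves only ~p, so p = False.
From (p | t) and p = False: t = True.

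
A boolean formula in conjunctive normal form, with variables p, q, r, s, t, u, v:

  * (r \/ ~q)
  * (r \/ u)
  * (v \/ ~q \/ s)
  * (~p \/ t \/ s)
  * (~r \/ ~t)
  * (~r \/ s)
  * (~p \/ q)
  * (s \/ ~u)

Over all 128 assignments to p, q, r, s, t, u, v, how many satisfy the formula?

Split on r, then s.
  r=1, s=1: u, v free; 3 ways for (p,q,t) × 2^2 = 12.
  r=1, s=0: a clause becomes empty — 0.
  r=0, s=1: remaining (p,q,t,u,v) ∈ {(0,0,0,1,0); (0,0,0,1,1); (0,0,1,1,0); (0,0,1,1,1)} — 4.
  r=0, s=0: a clause becomes empty — 0.
Total: 12 + 0 + 4 + 0 = 16.

16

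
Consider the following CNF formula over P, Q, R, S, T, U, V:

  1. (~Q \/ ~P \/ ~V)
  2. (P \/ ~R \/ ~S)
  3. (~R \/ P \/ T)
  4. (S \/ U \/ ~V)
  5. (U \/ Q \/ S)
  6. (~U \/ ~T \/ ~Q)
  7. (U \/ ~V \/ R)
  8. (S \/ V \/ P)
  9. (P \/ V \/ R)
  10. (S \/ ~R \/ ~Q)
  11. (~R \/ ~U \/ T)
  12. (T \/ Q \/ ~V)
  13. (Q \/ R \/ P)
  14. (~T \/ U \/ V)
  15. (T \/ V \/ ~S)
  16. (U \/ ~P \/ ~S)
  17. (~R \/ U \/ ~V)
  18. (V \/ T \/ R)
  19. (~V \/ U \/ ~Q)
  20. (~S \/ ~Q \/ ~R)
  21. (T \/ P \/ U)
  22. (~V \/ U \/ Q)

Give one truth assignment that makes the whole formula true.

P = True, Q = False, R = True, S = True, T = True, U = True, V = False

Check each clause:
  1. (~V \/ ~P \/ ~Q) — ~V is true.
  2. (~R \/ P \/ ~S) — P is true.
  3. (P \/ ~R \/ T) — P is true.
  4. (U \/ ~V \/ S) — ~V is true.
  5. (S \/ Q \/ U) — S is true.
  6. (~Q \/ ~U \/ ~T) — ~Q is true.
  7. (~V \/ U \/ R) — ~V is true.
  8. (V \/ P \/ S) — P is true.
  9. (R \/ V \/ P) — P is true.
  10. (S \/ ~Q \/ ~R) — S is true.
  11. (T \/ ~U \/ ~R) — T is true.
  12. (T \/ Q \/ ~V) — ~V is true.
  13. (P \/ R \/ Q) — P is true.
  14. (U \/ ~T \/ V) — U is true.
  15. (V \/ T \/ ~S) — T is true.
  16. (U \/ ~S \/ ~P) — U is true.
  17. (U \/ ~V \/ ~R) — ~V is true.
  18. (V \/ R \/ T) — R is true.
  19. (U \/ ~V \/ ~Q) — ~V is true.
  20. (~Q \/ ~R \/ ~S) — ~Q is true.
  21. (T \/ P \/ U) — P is true.
  22. (U \/ ~V \/ Q) — ~V is true.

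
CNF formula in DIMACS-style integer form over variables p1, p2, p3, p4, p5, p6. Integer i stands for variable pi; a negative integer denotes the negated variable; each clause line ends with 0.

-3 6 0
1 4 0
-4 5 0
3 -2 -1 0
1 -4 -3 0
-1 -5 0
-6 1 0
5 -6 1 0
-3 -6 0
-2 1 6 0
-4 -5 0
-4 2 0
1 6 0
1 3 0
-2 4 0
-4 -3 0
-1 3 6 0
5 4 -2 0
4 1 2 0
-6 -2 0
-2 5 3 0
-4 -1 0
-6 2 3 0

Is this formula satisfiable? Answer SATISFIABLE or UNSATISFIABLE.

p1 = True:
  p3 = True:
    propagation gives p6=True; an empty clause results — contradiction.
  p3 = False:
    propagation gives p6=True; an empty clause results — contradiction.
p1 = False:
  propagation gives p4=True, p5=True; an empty clause results — contradiction.
Every branch closes, so no satisfying assignment exists.

UNSATISFIABLE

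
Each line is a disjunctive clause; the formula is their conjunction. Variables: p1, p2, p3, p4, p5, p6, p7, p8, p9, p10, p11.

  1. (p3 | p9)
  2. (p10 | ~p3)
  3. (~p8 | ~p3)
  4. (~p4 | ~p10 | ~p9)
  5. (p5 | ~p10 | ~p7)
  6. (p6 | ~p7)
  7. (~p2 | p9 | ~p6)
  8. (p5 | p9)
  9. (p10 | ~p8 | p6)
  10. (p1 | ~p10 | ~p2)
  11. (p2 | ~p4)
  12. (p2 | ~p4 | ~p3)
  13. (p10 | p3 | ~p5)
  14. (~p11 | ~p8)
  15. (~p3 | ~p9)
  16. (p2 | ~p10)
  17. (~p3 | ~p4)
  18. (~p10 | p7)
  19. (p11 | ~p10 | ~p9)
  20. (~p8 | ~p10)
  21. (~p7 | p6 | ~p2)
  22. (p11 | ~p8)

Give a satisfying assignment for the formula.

p1=True, p2=True, p3=False, p4=False, p5=False, p6=True, p7=False, p8=False, p9=True, p10=False, p11=False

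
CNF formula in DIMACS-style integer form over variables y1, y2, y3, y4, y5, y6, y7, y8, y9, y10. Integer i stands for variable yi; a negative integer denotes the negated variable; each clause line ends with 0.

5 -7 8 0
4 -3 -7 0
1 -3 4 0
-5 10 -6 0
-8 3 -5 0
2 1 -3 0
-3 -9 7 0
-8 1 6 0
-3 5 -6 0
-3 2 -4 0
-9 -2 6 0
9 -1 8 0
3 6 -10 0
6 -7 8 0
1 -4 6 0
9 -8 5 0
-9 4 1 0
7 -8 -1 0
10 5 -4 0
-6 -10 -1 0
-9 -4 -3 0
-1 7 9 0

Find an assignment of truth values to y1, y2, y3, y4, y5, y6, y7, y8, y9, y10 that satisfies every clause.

y1=False, y2=True, y3=False, y4=False, y5=False, y6=True, y7=False, y8=False, y9=False, y10=False

Check each clause:
  1. (¬y7 ∨ y8 ∨ y5) — ¬y7 is true.
  2. (¬y3 ∨ ¬y7 ∨ y4) — ¬y7 is true.
  3. (¬y3 ∨ y4 ∨ y1) — ¬y3 is true.
  4. (y10 ∨ ¬y6 ∨ ¬y5) — ¬y5 is true.
  5. (¬y8 ∨ ¬y5 ∨ y3) — ¬y8 is true.
  6. (y2 ∨ ¬y3 ∨ y1) — y2 is true.
  7. (¬y9 ∨ y7 ∨ ¬y3) — ¬y3 is true.
  8. (y6 ∨ y1 ∨ ¬y8) — ¬y8 is true.
  9. (¬y6 ∨ ¬y3 ∨ y5) — ¬y3 is true.
  10. (¬y4 ∨ ¬y3 ∨ y2) — y2 is true.
  11. (¬y9 ∨ y6 ∨ ¬y2) — y6 is true.
  12. (y9 ∨ ¬y1 ∨ y8) — ¬y1 is true.
  13. (y3 ∨ y6 ∨ ¬y10) — y6 is true.
  14. (y6 ∨ y8 ∨ ¬y7) — ¬y7 is true.
  15. (y6 ∨ ¬y4 ∨ y1) — ¬y4 is true.
  16. (¬y8 ∨ y5 ∨ y9) — ¬y8 is true.
  17. (y1 ∨ y4 ∨ ¬y9) — ¬y9 is true.
  18. (¬y8 ∨ y7 ∨ ¬y1) — ¬y8 is true.
  19. (y5 ∨ y10 ∨ ¬y4) — ¬y4 is true.
  20. (¬y6 ∨ ¬y10 ∨ ¬y1) — ¬y10 is true.
  21. (¬y3 ∨ ¬y9 ∨ ¬y4) — ¬y4 is true.
  22. (y7 ∨ ¬y1 ∨ y9) — ¬y1 is true.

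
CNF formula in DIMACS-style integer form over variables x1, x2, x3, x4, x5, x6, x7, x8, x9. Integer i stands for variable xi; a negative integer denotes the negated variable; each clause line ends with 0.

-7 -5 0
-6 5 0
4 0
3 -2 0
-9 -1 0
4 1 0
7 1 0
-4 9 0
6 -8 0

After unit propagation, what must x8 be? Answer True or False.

(x4) stands alone — x4 = True.
(~x4 \/ x9): since x4 = True, the clause reduces to (x9). x9 = True.
(~x1 \/ ~x9) with x9 = True leaves only ~x1, so x1 = False.
(x1 \/ x7) with x1 = False leaves only x7, so x7 = True.
(~x5 \/ ~x7): since x7 = True, the clause reduces to (~x5). x5 = False.
From (x5 \/ ~x6) and x5 = False: x6 = False.
(~x8 \/ x6) with x6 = False leaves only ~x8, so x8 = False.

False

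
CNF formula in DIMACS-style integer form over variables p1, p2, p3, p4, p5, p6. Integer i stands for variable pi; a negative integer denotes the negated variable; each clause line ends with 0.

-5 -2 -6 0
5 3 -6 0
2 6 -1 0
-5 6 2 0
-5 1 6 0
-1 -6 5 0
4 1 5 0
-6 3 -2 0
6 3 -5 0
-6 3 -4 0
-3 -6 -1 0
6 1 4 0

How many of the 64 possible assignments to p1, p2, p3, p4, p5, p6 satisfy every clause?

16

Split on p6, then p5.
  p6=T, p5=T: remaining (p1,p2,p3,p4) ∈ {(F,F,F,F); (F,F,T,F); (F,F,T,T); (T,F,F,F)} — 4.
  p6=T, p5=F: remaining (p1,p2,p3,p4) ∈ {(F,F,T,T); (F,T,T,T)} — 2.
  p6=F, p5=T: remaining (p1,p2,p3,p4) ∈ {(T,T,T,F); (T,T,T,T)} — 2.
  p6=F, p5=F: p3 free; 4 ways for (p1,p2,p4) × 2^1 = 8.
Total: 4 + 2 + 2 + 8 = 16.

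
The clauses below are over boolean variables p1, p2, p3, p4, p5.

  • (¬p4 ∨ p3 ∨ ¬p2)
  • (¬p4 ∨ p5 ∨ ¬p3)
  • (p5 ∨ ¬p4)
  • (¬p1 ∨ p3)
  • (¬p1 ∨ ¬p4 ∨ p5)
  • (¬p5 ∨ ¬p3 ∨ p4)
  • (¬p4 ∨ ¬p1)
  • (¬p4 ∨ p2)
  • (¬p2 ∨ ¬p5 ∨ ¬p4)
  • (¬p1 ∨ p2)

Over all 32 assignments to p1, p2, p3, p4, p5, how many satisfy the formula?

7

Split on p4, then p5.
  p4=1, p5=1: a clause becomes empty — 0.
  p4=1, p5=0: a clause becomes empty — 0.
  p4=0, p5=1: remaining (p1,p2,p3) ∈ {(0,0,0); (0,1,0)} — 2.
  p4=0, p5=0: 5 of the 8 assignments to (p1,p2,p3) work.
Total: 0 + 0 + 2 + 5 = 7.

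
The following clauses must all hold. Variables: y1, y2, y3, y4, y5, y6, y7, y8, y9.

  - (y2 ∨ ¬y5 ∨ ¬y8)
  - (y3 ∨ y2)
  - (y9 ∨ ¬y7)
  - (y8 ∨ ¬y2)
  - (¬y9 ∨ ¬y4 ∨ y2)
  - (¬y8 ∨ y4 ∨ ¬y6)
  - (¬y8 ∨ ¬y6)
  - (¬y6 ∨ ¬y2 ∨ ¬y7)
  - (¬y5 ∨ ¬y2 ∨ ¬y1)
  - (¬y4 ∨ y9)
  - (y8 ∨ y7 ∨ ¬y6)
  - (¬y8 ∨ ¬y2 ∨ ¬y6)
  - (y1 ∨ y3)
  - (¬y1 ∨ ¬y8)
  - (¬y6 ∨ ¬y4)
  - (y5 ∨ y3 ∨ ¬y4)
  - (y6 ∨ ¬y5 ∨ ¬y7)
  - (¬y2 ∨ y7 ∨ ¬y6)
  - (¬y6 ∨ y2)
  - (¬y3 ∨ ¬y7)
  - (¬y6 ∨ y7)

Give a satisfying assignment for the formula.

Try y1 = True.
  then y8 is forced to False.
  then y2 is forced to False.
  then y3 is forced to True.
  then y6 is forced to False.
  then y7 is forced to False.
The remaining clauses are satisfied by y4 = False, y5 = True, y9 = True.

y1=True, y2=False, y3=True, y4=False, y5=True, y6=False, y7=False, y8=False, y9=True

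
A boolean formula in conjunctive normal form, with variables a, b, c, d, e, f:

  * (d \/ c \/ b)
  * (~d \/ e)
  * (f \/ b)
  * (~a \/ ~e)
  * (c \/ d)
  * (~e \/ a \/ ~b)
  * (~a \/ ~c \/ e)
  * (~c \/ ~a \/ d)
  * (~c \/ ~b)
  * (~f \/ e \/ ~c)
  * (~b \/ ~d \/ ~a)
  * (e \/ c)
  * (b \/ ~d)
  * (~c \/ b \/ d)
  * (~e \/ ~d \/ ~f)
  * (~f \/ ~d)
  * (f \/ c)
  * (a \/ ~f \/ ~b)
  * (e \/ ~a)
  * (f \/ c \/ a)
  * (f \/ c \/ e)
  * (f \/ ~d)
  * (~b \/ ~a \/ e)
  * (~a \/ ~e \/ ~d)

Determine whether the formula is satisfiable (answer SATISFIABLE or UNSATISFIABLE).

UNSATISFIABLE

c = True:
  propagation gives b=False, f=True, e=True, a=False; an empty clause results — contradiction.
c = False:
  propagation gives d=True, e=True, a=False, b=False; an empty clause results — contradiction.
Every branch closes, so no satisfying assignment exists.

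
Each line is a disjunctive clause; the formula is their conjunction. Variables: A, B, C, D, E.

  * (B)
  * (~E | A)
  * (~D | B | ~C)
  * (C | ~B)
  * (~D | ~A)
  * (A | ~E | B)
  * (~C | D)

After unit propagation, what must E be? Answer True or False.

False

(B) is a unit clause: B = True.
(~B | C) with B = True leaves only C, so C = True.
In (D | ~C), ~C is now false; D must hold, so D = True.
In (~A | ~D), ~D is now false; ~A must hold, so A = False.
In (A | ~E), A is now false; ~E must hold, so E = False.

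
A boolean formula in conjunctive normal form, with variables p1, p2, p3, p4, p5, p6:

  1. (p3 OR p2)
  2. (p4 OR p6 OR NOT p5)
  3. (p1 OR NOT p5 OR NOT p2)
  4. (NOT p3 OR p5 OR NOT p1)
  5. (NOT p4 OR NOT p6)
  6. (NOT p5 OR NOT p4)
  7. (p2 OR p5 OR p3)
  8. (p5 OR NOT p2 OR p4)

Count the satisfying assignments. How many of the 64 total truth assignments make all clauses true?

10

Case analysis on p5 and p2:
  p5=1, p2=1: remaining (p1,p3,p4,p6) ∈ {(1,0,0,1); (1,1,0,1)} — 2.
  p5=1, p2=0: remaining (p1,p3,p4,p6) ∈ {(0,1,0,1); (1,1,0,1)} — 2.
  p5=0, p2=1: remaining (p1,p3,p4,p6) ∈ {(0,0,1,0); (0,1,1,0); (1,0,1,0)} — 3.
  p5=0, p2=0: remaining (p1,p3,p4,p6) ∈ {(0,1,0,0); (0,1,0,1); (0,1,1,0)} — 3.
Total: 2 + 2 + 3 + 3 = 10.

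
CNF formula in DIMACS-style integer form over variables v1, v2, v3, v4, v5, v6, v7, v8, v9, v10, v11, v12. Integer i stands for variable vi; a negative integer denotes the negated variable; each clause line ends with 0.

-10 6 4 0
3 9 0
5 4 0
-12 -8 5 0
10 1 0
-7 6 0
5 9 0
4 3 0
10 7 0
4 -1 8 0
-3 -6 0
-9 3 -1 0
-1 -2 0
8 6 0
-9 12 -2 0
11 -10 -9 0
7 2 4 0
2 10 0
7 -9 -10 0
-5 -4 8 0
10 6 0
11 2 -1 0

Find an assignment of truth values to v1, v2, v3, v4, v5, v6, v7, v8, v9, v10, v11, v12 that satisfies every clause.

v1 = F  v2 = F  v3 = F  v4 = T  v5 = F  v6 = T  v7 = T  v8 = T  v9 = T  v10 = T  v11 = T  v12 = F

Pure literal: v11 appears only positively; assign v11 = True.
Branch on v1: take v1 = False.
  then v10 is forced to True.
Branch on v2: take v2 = False.
The remaining clauses are satisfied by v3 = False, v4 = True, v5 = False, v6 = True, v7 = True, v8 = True, v9 = True, v12 = False.
Every clause has at least one true literal under this assignment.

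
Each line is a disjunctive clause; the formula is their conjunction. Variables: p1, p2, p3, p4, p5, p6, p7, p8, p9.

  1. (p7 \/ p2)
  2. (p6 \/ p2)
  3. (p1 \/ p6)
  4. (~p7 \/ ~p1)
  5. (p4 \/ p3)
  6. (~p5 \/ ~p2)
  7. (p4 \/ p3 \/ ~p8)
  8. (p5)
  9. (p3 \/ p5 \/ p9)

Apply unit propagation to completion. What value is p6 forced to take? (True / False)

True

(p5) stands alone — p5 = True.
In (~p5 \/ ~p2), ~p5 is now false; ~p2 must hold, so p2 = False.
From (p7 \/ p2) and p2 = False: p7 = True.
(p2 \/ p6) with p2 = False leaves only p6, so p6 = True.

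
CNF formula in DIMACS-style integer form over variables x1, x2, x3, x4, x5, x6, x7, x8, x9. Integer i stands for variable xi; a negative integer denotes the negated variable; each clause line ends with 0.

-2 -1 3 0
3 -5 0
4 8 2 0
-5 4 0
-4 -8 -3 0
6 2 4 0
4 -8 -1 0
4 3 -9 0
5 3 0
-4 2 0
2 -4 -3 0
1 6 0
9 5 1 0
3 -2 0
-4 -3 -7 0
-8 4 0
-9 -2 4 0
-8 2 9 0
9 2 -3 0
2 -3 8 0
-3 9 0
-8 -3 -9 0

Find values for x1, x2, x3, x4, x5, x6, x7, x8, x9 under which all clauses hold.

Pure literal: x7 appears only negated; assign x7 = False.
Branch on x1: take x1 = True.
For the remaining variables, x2 = True, x3 = True, x4 = True, x5 = False, x6 = False, x8 = False, x9 = True works.
Every clause has at least one true literal under this assignment.

x1=T, x2=T, x3=T, x4=T, x5=F, x6=F, x7=F, x8=F, x9=T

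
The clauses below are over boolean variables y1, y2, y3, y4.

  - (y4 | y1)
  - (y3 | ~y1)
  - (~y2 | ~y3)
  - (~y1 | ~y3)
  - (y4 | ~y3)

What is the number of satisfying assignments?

3

The models are:
  y1=0 y2=0 y3=0 y4=1
  y1=0 y2=0 y3=1 y4=1
  y1=0 y2=1 y3=0 y4=1
Count: 3.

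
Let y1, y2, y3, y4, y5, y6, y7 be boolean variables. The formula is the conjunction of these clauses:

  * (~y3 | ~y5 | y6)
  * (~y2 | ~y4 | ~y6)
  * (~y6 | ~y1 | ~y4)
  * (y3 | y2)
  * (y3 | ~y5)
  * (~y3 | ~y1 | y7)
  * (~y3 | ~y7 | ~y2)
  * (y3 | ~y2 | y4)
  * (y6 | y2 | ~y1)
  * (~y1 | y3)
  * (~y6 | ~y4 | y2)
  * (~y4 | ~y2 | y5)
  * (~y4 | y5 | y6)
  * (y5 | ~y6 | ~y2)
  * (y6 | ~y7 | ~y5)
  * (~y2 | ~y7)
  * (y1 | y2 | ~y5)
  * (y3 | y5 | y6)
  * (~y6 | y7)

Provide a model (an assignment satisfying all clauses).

y1=0, y2=0, y3=1, y4=0, y5=0, y6=0, y7=0

Check each clause:
  1. (~y5 | y6 | ~y3) — ~y5 is true.
  2. (~y4 | ~y2 | ~y6) — ~y6 is true.
  3. (~y4 | ~y1 | ~y6) — ~y6 is true.
  4. (y3 | y2) — y3 is true.
  5. (y3 | ~y5) — y3 is true.
  6. (~y3 | ~y1 | y7) — ~y1 is true.
  7. (~y3 | ~y2 | ~y7) — ~y7 is true.
  8. (~y2 | y3 | y4) — y3 is true.
  9. (y6 | y2 | ~y1) — ~y1 is true.
  10. (y3 | ~y1) — y3 is true.
  11. (~y4 | ~y6 | y2) — ~y6 is true.
  12. (~y4 | ~y2 | y5) — ~y4 is true.
  13. (y5 | y6 | ~y4) — ~y4 is true.
  14. (~y2 | ~y6 | y5) — ~y6 is true.
  15. (~y7 | ~y5 | y6) — ~y7 is true.
  16. (~y7 | ~y2) — ~y7 is true.
  17. (~y5 | y2 | y1) — ~y5 is true.
  18. (y6 | y3 | y5) — y3 is true.
  19. (~y6 | y7) — ~y6 is true.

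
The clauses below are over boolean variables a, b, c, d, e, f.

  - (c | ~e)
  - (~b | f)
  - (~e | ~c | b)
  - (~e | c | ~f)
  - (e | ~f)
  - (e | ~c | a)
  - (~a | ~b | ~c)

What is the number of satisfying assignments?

8

Split on c, then e.
  c=T, e=T: remaining (a,b,d,f) ∈ {(F,T,F,T); (F,T,T,T)} — 2.
  c=T, e=F: remaining (a,b,d,f) ∈ {(T,F,F,F); (T,F,T,F)} — 2.
  c=F, e=T: a clause becomes empty — 0.
  c=F, e=F: remaining (a,b,d,f) ∈ {(F,F,F,F); (F,F,T,F); (T,F,F,F); (T,F,T,F)} — 4.
Total: 2 + 2 + 0 + 4 = 8.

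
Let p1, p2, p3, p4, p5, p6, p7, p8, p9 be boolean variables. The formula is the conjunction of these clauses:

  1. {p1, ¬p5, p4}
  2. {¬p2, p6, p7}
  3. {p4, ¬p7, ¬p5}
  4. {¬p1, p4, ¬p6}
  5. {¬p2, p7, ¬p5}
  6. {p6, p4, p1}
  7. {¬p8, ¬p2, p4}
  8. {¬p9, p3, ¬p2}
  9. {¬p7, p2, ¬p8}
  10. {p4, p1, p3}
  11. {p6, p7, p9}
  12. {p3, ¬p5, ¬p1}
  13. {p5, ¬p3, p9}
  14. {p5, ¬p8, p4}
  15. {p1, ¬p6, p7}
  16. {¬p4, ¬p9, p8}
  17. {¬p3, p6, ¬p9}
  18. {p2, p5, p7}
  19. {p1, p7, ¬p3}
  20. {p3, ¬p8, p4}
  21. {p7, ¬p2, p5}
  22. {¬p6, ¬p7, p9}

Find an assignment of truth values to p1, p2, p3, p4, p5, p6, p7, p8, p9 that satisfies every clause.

p1=0, p2=1, p3=1, p4=0, p5=0, p6=1, p7=1, p8=0, p9=1

Check each clause:
  1. {p1, ¬p5, p4} — ¬p5 is true.
  2. {p7, p6, ¬p2} — p6 is true.
  3. {¬p7, p4, ¬p5} — ¬p5 is true.
  4. {¬p6, ¬p1, p4} — ¬p1 is true.
  5. {¬p2, ¬p5, p7} — ¬p5 is true.
  6. {p6, p4, p1} — p6 is true.
  7. {p4, ¬p8, ¬p2} — ¬p8 is true.
  8. {¬p2, ¬p9, p3} — p3 is true.
  9. {¬p8, p2, ¬p7} — ¬p8 is true.
  10. {p1, p4, p3} — p3 is true.
  11. {p6, p7, p9} — p9 is true.
  12. {¬p1, p3, ¬p5} — p3 is true.
  13. {p5, p9, ¬p3} — p9 is true.
  14. {p5, p4, ¬p8} — ¬p8 is true.
  15. {p1, p7, ¬p6} — p7 is true.
  16. {¬p4, ¬p9, p8} — ¬p4 is true.
  17. {¬p3, p6, ¬p9} — p6 is true.
  18. {p2, p7, p5} — p2 is true.
  19. {p1, p7, ¬p3} — p7 is true.
  20. {p3, p4, ¬p8} — ¬p8 is true.
  21. {¬p2, p7, p5} — p7 is true.
  22. {¬p6, p9, ¬p7} — p9 is true.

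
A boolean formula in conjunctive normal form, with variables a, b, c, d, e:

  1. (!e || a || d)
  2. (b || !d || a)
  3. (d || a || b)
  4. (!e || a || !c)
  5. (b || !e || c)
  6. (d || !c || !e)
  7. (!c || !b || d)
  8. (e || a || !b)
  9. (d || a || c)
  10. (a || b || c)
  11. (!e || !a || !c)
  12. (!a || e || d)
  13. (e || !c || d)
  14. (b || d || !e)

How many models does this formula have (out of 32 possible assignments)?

Split on a, then d.
  a=T, d=T: 5 of the 8 assignments to (b,c,e) work.
  a=T, d=F: remaining (b,c,e) ∈ {(T,F,T)} — 1.
  a=F, d=T: remaining (b,c,e) ∈ {(T,F,T)} — 1.
  a=F, d=F: a clause becomes empty — 0.
Total: 5 + 1 + 1 + 0 = 7.

7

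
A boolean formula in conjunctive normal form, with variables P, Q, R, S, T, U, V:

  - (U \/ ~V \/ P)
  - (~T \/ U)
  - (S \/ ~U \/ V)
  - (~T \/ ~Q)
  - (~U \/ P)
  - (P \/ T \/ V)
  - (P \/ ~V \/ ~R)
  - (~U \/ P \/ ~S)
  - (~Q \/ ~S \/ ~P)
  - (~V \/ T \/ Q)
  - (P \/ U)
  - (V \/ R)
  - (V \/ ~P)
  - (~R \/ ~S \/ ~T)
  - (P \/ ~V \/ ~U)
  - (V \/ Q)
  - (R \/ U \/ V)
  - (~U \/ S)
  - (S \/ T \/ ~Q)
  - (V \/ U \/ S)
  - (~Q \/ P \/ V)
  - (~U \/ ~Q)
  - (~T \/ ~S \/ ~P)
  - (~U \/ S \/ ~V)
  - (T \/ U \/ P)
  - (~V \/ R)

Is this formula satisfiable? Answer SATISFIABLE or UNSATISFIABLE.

UNSATISFIABLE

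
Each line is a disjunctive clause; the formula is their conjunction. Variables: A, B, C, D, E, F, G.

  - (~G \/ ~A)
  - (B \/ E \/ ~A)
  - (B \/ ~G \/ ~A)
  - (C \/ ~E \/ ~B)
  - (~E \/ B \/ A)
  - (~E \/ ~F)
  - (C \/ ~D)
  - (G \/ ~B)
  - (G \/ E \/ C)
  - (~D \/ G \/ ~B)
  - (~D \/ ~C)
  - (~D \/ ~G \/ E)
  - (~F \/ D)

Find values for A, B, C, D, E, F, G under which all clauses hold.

Pure literal: F appears only negated; assign F = False.
Try A = False.
The remaining clauses are satisfied by B = True, C = True, D = False, E = False, G = True.
Check each clause:
  1. (~A \/ ~G) — ~A is true.
  2. (B \/ ~A \/ E) — B is true.
  3. (~A \/ ~G \/ B) — B is true.
  4. (~E \/ C \/ ~B) — C is true.
  5. (~E \/ B \/ A) — B is true.
  6. (~E \/ ~F) — ~F is true.
  7. (~D \/ C) — C is true.
  8. (G \/ ~B) — G is true.
  9. (C \/ G \/ E) — C is true.
  10. (G \/ ~D \/ ~B) — ~D is true.
  11. (~D \/ ~C) — ~D is true.
  12. (~D \/ E \/ ~G) — ~D is true.
  13. (~F \/ D) — ~F is true.

A=F, B=T, C=T, D=F, E=F, F=F, G=T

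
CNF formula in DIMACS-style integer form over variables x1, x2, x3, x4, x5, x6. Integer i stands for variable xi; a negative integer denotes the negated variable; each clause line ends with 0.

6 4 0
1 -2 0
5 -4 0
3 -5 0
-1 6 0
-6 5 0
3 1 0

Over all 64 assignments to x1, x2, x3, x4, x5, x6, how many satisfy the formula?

7

Case analysis on x1 and x5:
  x1=1, x5=1: remaining (x2,x3,x4,x6) ∈ {(0,1,0,1); (0,1,1,1); (1,1,0,1); (1,1,1,1)} — 4.
  x1=1, x5=0: a clause becomes empty — 0.
  x1=0, x5=1: remaining (x2,x3,x4,x6) ∈ {(0,1,0,1); (0,1,1,0); (0,1,1,1)} — 3.
  x1=0, x5=0: a clause becomes empty — 0.
Total: 4 + 0 + 3 + 0 = 7.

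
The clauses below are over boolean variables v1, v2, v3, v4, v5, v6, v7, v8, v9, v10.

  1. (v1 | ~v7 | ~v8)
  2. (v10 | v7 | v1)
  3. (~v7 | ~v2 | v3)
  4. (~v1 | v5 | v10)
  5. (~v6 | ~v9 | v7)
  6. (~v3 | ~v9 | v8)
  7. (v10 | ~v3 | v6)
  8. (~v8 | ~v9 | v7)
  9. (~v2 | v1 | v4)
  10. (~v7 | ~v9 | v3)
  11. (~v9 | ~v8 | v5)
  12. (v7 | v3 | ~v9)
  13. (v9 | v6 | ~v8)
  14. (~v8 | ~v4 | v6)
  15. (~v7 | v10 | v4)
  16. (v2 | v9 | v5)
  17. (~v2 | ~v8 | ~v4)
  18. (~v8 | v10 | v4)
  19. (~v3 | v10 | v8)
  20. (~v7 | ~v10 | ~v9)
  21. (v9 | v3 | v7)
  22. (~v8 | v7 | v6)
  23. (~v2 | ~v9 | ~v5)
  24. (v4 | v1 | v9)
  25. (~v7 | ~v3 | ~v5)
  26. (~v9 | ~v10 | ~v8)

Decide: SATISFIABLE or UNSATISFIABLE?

Set v1 = True and propagate.
For the remaining variables, v2 = True, v3 = True, v4 = False, v5 = False, v6 = True, v7 = False, v8 = False, v9 = False, v10 = True works.
Every clause has at least one true literal under this assignment.
So v1 = T, v2 = T, v3 = T, v4 = F, v5 = F, v6 = T, v7 = F, v8 = F, v9 = F, v10 = T is a satisfying assignment.

SATISFIABLE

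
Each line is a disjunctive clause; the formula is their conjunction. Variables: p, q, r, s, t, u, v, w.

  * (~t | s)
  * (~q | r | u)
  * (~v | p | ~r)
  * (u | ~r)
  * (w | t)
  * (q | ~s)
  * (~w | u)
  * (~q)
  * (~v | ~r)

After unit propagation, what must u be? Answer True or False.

(~q) stands alone — q = False.
(q | ~s): since q = False, the clause reduces to (~s). s = False.
In (~t | s), s is now false; ~t must hold, so t = False.
(t | w): since t = False, the clause reduces to (w). w = True.
(~w | u) with w = True leaves only u, so u = True.

True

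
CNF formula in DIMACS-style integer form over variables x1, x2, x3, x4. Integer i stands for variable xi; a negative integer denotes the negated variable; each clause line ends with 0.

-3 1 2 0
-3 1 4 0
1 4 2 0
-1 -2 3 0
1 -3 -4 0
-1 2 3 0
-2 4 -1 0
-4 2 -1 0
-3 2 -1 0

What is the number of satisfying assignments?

The models are:
  x1=0 x2=0 x3=0 x4=1
  x1=0 x2=1 x3=0 x4=0
  x1=0 x2=1 x3=0 x4=1
  x1=1 x2=1 x3=1 x4=1
That's 4 in total.

4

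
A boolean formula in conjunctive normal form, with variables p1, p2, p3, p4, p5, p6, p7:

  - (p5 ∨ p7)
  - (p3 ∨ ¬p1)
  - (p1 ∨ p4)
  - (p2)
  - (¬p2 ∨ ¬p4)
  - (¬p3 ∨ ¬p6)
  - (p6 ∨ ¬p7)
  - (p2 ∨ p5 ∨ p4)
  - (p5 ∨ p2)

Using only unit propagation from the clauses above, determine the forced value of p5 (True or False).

True

(p2) is a unit clause: p2 = True.
In (¬p2 ∨ ¬p4), ¬p2 is now false; ¬p4 must hold, so p4 = False.
(p1 ∨ p4): since p4 = False, the clause reduces to (p1). p1 = True.
(p3 ∨ ¬p1): since p1 = True, the clause reduces to (p3). p3 = True.
(¬p3 ∨ ¬p6) with p3 = True leaves only ¬p6, so p6 = False.
From (p6 ∨ ¬p7) and p6 = False: p7 = False.
(p7 ∨ p5) with p7 = False leaves only p5, so p5 = True.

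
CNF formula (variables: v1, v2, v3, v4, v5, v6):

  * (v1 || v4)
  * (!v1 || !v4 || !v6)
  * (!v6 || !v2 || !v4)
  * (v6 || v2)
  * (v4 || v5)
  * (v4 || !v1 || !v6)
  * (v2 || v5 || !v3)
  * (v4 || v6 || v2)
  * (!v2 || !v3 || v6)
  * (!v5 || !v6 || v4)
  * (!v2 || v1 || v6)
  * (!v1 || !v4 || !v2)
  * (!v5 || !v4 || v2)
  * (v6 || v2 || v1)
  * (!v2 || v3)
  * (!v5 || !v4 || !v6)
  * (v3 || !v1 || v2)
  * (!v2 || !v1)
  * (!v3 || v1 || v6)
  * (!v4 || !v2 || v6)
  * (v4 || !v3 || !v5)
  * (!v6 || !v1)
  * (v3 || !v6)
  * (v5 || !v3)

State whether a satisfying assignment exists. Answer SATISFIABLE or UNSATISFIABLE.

v6 = True:
  propagation gives v1=False, v4=True, v2=False, v5=False; an empty clause results — contradiction.
v6 = False:
  propagation gives v2=True, v3=False; an empty clause results — contradiction.
Every branch closes, so no satisfying assignment exists.

UNSATISFIABLE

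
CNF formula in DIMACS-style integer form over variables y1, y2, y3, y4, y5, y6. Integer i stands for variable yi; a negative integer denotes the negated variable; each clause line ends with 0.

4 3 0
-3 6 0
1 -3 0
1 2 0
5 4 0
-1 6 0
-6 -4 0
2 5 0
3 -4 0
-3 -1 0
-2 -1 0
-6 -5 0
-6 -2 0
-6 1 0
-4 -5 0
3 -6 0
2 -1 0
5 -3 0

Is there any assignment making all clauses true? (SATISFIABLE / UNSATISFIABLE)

UNSATISFIABLE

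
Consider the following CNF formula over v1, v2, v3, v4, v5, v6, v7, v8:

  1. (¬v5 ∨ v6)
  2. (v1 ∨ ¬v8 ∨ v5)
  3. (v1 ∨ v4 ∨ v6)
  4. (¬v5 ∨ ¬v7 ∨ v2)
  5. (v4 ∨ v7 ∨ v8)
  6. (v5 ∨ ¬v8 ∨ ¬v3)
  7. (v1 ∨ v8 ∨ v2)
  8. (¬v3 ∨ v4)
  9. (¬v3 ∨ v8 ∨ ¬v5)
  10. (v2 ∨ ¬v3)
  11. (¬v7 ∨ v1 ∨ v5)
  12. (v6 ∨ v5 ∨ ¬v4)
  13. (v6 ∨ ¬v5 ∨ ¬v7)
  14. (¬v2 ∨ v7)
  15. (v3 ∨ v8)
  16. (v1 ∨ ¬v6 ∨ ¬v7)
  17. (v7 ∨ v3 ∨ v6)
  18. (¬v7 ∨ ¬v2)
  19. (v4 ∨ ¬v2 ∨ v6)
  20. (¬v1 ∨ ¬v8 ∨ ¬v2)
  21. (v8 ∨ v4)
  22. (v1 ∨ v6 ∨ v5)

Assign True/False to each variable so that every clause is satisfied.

v1=True  v2=False  v3=False  v4=False  v5=False  v6=True  v7=True  v8=True

Set v1 = True and propagate.
Set v2 = False and propagate.
  then v3 is forced to False.
  then v8 is forced to True.
For the remaining variables, v4 = False, v5 = False, v6 = True, v7 = True works.
Every clause has at least one true literal under this assignment.
Check each clause:
  1. (v6 ∨ ¬v5) — ¬v5 is true.
  2. (¬v8 ∨ v5 ∨ v1) — v1 is true.
  3. (v4 ∨ v1 ∨ v6) — v1 is true.
  4. (¬v7 ∨ ¬v5 ∨ v2) — ¬v5 is true.
  5. (v8 ∨ v7 ∨ v4) — v8 is true.
  6. (v5 ∨ ¬v8 ∨ ¬v3) — ¬v3 is true.
  7. (v8 ∨ v2 ∨ v1) — v8 is true.
  8. (v4 ∨ ¬v3) — ¬v3 is true.
  9. (¬v3 ∨ v8 ∨ ¬v5) — v8 is true.
  10. (¬v3 ∨ v2) — ¬v3 is true.
  11. (v5 ∨ v1 ∨ ¬v7) — v1 is true.
  12. (v5 ∨ v6 ∨ ¬v4) — ¬v4 is true.
  13. (v6 ∨ ¬v5 ∨ ¬v7) — ¬v5 is true.
  14. (¬v2 ∨ v7) — ¬v2 is true.
  15. (v3 ∨ v8) — v8 is true.
  16. (v1 ∨ ¬v6 ∨ ¬v7) — v1 is true.
  17. (v3 ∨ v7 ∨ v6) — v6 is true.
  18. (¬v7 ∨ ¬v2) — ¬v2 is true.
  19. (v6 ∨ ¬v2 ∨ v4) — v6 is true.
  20. (¬v2 ∨ ¬v1 ∨ ¬v8) — ¬v2 is true.
  21. (v8 ∨ v4) — v8 is true.
  22. (v1 ∨ v5 ∨ v6) — v1 is true.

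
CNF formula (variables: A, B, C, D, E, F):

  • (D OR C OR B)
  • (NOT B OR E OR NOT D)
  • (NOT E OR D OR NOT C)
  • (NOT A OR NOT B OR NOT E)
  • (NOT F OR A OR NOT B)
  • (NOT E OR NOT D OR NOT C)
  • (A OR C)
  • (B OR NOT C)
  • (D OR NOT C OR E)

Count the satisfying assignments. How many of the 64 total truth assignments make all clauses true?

6

Satisfying assignments:
  A=T B=F C=F D=T E=F F=F
  A=T B=F C=F D=T E=F F=T
  A=T B=F C=F D=T E=T F=F
  A=T B=F C=F D=T E=T F=T
  A=T B=T C=F D=F E=F F=F
  A=T B=T C=F D=F E=F F=T
That's 6 in total.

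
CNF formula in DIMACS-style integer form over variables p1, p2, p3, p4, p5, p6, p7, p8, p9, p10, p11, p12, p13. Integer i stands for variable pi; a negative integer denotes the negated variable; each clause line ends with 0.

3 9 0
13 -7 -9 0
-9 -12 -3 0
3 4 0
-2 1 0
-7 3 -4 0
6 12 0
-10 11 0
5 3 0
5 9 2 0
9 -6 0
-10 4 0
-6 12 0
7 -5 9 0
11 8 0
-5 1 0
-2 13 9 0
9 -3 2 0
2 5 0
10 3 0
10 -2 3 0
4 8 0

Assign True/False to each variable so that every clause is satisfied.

p1=True, p2=True, p3=True, p4=True, p5=True, p6=False, p7=True, p8=True, p9=False, p10=True, p11=True, p12=True, p13=True

Pure literal: p1 appears only positively; assign p1 = True.
p8 occurs only positively in the remaining clauses — set p8 = True.
Try p2 = True.
Branch on p3: take p3 = True.
The remaining clauses are satisfied by p4 = True, p5 = True, p6 = False, p7 = True, p9 = False, p10 = True, p11 = True, p12 = True, p13 = True.
Every clause has at least one true literal under this assignment.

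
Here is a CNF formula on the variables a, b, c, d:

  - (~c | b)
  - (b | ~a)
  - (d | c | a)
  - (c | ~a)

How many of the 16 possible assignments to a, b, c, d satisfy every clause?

The models are:
  a=F b=F c=F d=T
  a=F b=T c=F d=T
  a=F b=T c=T d=F
  a=F b=T c=T d=T
  a=T b=T c=T d=F
  a=T b=T c=T d=T
Count: 6.

6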